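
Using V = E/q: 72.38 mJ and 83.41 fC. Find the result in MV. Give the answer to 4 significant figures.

(72.38 × 10^-3) / (83.41 × 10^-15) = 0.867762 × 10^12 V

867800 MV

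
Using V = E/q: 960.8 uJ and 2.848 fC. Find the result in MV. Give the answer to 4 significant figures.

(960.8 × 10^-6) / (2.848 × 10^-15) = 337.36 × 10^9 V

337400 MV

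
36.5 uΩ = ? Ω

0.0000365 Ω

micro = 10⁻⁶, (no prefix) = 10⁰; factor is 10⁻⁶.
36.5 × 10⁻⁶ = 0.0000365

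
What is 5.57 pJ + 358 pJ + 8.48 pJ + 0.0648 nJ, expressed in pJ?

436.85 pJ

In pJ:
  5.57 pJ → 5.57
  358 pJ → 358
  8.48 pJ → 8.48
  0.0648 nJ = 0.0648 × 10³ pJ = 64.8
Sum: 5.57 + 358 + 8.48 + 64.8 = 436.85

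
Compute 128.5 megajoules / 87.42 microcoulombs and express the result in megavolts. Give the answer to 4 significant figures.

1470000 megavolts

(128.5 × 10⁶) / (87.42 × 10⁻⁶) = 1.46992 × 10¹² V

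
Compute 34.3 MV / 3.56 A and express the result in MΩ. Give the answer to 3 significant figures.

9.63 MΩ

(34.3 × 10⁶) / (3.56) = 9.6348 × 10⁶ Ω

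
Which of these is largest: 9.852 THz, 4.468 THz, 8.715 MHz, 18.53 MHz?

9.852 THz = 9852000000000 Hz
4.468 THz = 4468000000000 Hz
8.715 MHz = 8715000 Hz
18.53 MHz = 18530000 Hz

9.852 THz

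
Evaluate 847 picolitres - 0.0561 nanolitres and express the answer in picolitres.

In picolitres:
  847 picolitres → 847
  0.0561 nanolitres = 0.0561 × 10^3 picolitres = 56.1
Difference: 847 - 56.1 = 790.9

790.9 picolitres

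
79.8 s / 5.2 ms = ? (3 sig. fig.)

15300

(79.8) / (5.2 × 10^-3) = 15.35 × 10^3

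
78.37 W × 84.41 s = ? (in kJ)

78.37 × 84.41 = 6615.2117 J

6.6152117 kJ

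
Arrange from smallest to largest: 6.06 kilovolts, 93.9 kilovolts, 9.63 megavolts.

6.06 kilovolts = 6060 volts
93.9 kilovolts = 93900 volts
9.63 megavolts = 9630000 volts

6.06 kilovolts < 93.9 kilovolts < 9.63 megavolts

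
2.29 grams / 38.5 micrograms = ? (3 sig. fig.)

(2.29) / (38.5e-6) = 0.05948e6

59500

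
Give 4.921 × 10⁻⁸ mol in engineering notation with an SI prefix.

49.21 nmol

= 49.21 × 10⁻⁹ mol; 10⁻⁹ is nano.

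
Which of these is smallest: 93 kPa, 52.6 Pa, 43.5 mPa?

43.5 mPa

93 kPa = 93000 Pa
52.6 Pa = 52.6 Pa
43.5 mPa = 0.0435 Pa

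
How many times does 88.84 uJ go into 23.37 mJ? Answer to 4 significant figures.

263.1

(23.37 × 10⁻³) / (88.84 × 10⁻⁶) = 0.26306 × 10³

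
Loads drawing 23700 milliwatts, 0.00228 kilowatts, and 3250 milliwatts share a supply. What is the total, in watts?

In watts:
  23700 milliwatts = 23700 × 10⁻³ watts = 23.7
  0.00228 kilowatts = 0.00228 × 10³ watts = 2.28
  3250 milliwatts = 3250 × 10⁻³ watts = 3.25
Sum: 23.7 + 2.28 + 3.25 = 29.23

29.23 watts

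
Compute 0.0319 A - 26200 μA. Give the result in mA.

5.7 mA

In mA:
  0.0319 A = 0.0319e3 mA = 31.9
  26200 μA = 26200e-3 mA = 26.2
Difference: 31.9 - 26.2 = 5.7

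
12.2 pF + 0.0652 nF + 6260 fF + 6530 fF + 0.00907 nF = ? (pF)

In pF:
  12.2 pF → 12.2
  0.0652 nF = 0.0652 × 10^3 pF = 65.2
  6260 fF = 6260 × 10^-3 pF = 6.26
  6530 fF = 6530 × 10^-3 pF = 6.53
  0.00907 nF = 0.00907 × 10^3 pF = 9.07
Sum: 12.2 + 65.2 + 6.26 + 6.53 + 9.07 = 99.26

99.26 pF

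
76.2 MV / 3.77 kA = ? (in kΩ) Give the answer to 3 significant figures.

20.2 kΩ

(76.2 × 10⁶) / (3.77 × 10³) = 20.212 × 10³ Ω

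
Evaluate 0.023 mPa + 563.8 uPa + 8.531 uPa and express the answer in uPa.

595.331 uPa

In uPa:
  0.023 mPa = 0.023 × 10³ uPa = 23
  563.8 uPa → 563.8
  8.531 uPa → 8.531
Sum: 23 + 563.8 + 8.531 = 595.331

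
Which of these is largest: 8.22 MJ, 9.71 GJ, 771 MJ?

8.22 MJ = 8220000 J
9.71 GJ = 9710000000 J
771 MJ = 771000000 J

9.71 GJ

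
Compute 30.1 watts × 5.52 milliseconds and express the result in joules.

0.166152 joules

30.1 × 5.52 × 10⁻³ = 166.152 × 10⁻³ J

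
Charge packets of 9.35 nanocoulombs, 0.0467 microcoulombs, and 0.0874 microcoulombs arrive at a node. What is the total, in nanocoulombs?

143.45 nanocoulombs

In nanocoulombs:
  9.35 nanocoulombs → 9.35
  0.0467 microcoulombs = 0.0467e3 nanocoulombs = 46.7
  0.0874 microcoulombs = 0.0874e3 nanocoulombs = 87.4
Sum: 9.35 + 46.7 + 87.4 = 143.45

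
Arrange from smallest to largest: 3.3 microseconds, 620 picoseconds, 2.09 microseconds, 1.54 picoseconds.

3.3 microseconds = 0.0000033 seconds
620 picoseconds = 0.00000000062 seconds
2.09 microseconds = 0.00000209 seconds
1.54 picoseconds = 0.00000000000154 seconds

1.54 picoseconds < 620 picoseconds < 2.09 microseconds < 3.3 microseconds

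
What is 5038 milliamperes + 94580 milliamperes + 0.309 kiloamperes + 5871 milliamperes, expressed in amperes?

In amperes:
  5038 milliamperes = 5038e-3 amperes = 5.038
  94580 milliamperes = 94580e-3 amperes = 94.58
  0.309 kiloamperes = 0.309e3 amperes = 309
  5871 milliamperes = 5871e-3 amperes = 5.871
Sum: 5.038 + 94.58 + 309 + 5.871 = 414.489

414.489 amperes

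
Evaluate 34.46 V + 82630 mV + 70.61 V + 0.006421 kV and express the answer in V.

194.121 V

In V:
  34.46 V → 34.46
  82630 mV = 82630e-3 V = 82.63
  70.61 V → 70.61
  0.006421 kV = 0.006421e3 V = 6.421
Sum: 34.46 + 82.63 + 70.61 + 6.421 = 194.121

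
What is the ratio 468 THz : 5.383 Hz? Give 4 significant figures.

(468e12) / (5.383) = 86.94e12

86940000000000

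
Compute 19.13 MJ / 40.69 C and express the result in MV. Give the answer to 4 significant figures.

0.4701 MV

(19.13 × 10^6) / (40.69) = 0.47014 × 10^6 V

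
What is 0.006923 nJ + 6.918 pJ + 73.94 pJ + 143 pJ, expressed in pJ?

In pJ:
  0.006923 nJ = 0.006923 × 10³ pJ = 6.923
  6.918 pJ → 6.918
  73.94 pJ → 73.94
  143 pJ → 143
Sum: 6.923 + 6.918 + 73.94 + 143 = 230.781

230.781 pJ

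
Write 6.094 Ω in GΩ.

(no prefix) = 10^0, giga = 10^9; factor is 10^-9.
6.094 × 10^-9 = 0.000000006094

0.000000006094 GΩ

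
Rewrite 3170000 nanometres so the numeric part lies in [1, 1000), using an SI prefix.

= 3.17 × 10^-3 metres; 10^-3 is milli.

3.17 millimetres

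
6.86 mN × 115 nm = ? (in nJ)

6.86 × 10^-3 × 115 × 10^-9 = 788.9 × 10^-12 J

0.7889 nJ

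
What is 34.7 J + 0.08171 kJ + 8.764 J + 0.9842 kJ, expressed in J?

1109.374 J

In J:
  34.7 J → 34.7
  0.08171 kJ = 0.08171e3 J = 81.71
  8.764 J → 8.764
  0.9842 kJ = 0.9842e3 J = 984.2
Sum: 34.7 + 81.71 + 8.764 + 984.2 = 1109.374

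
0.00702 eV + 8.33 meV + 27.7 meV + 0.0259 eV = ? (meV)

In meV:
  0.00702 eV = 0.00702 × 10^3 meV = 7.02
  8.33 meV → 8.33
  27.7 meV → 27.7
  0.0259 eV = 0.0259 × 10^3 meV = 25.9
Sum: 7.02 + 8.33 + 27.7 + 25.9 = 68.95

68.95 meV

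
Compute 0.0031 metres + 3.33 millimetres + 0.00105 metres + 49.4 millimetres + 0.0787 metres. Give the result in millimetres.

In millimetres:
  0.0031 metres = 0.0031 × 10^3 millimetres = 3.1
  3.33 millimetres → 3.33
  0.00105 metres = 0.00105 × 10^3 millimetres = 1.05
  49.4 millimetres → 49.4
  0.0787 metres = 0.0787 × 10^3 millimetres = 78.7
Sum: 3.1 + 3.33 + 1.05 + 49.4 + 78.7 = 135.58

135.58 millimetres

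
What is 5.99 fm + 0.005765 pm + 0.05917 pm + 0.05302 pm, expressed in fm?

123.945 fm

In fm:
  5.99 fm → 5.99
  0.005765 pm = 0.005765 × 10^3 fm = 5.765
  0.05917 pm = 0.05917 × 10^3 fm = 59.17
  0.05302 pm = 0.05302 × 10^3 fm = 53.02
Sum: 5.99 + 5.765 + 59.17 + 53.02 = 123.945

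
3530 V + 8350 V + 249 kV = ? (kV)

In kV:
  3530 V = 3530e-3 kV = 3.53
  8350 V = 8350e-3 kV = 8.35
  249 kV → 249
Sum: 3.53 + 8.35 + 249 = 260.88

260.88 kV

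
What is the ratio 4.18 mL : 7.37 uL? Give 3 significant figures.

(4.18e-3) / (7.37e-6) = 0.5672e3

567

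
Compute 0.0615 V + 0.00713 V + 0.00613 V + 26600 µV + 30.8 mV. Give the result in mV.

132.16 mV

In mV:
  0.0615 V = 0.0615 × 10³ mV = 61.5
  0.00713 V = 0.00713 × 10³ mV = 7.13
  0.00613 V = 0.00613 × 10³ mV = 6.13
  26600 µV = 26600 × 10⁻³ mV = 26.6
  30.8 mV → 30.8
Sum: 61.5 + 7.13 + 6.13 + 26.6 + 30.8 = 132.16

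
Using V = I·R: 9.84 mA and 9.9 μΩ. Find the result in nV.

9.84e-3 × 9.9e-6 = 97.416e-9 V

97.416 nV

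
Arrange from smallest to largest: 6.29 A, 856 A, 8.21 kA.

6.29 A = 6.29 A
856 A = 856 A
8.21 kA = 8210 A

6.29 A < 856 A < 8.21 kA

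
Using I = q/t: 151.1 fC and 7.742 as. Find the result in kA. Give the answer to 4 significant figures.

(151.1 × 10⁻¹⁵) / (7.742 × 10⁻¹⁸) = 19.5169 × 10³ A

19.52 kA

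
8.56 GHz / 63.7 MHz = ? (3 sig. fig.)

(8.56e9) / (63.7e6) = 0.1344e3

134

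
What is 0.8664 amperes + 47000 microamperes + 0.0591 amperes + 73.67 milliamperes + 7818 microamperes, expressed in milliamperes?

In milliamperes:
  0.8664 amperes = 0.8664 × 10^3 milliamperes = 866.4
  47000 microamperes = 47000 × 10^-3 milliamperes = 47
  0.0591 amperes = 0.0591 × 10^3 milliamperes = 59.1
  73.67 milliamperes → 73.67
  7818 microamperes = 7818 × 10^-3 milliamperes = 7.818
Sum: 866.4 + 47 + 59.1 + 73.67 + 7.818 = 1053.988

1053.988 milliamperes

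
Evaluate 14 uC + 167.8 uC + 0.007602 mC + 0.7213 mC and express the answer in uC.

In uC:
  14 uC → 14
  167.8 uC → 167.8
  0.007602 mC = 0.007602 × 10^3 uC = 7.602
  0.7213 mC = 0.7213 × 10^3 uC = 721.3
Sum: 14 + 167.8 + 7.602 + 721.3 = 910.702

910.702 uC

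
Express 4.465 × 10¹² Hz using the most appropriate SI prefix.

4.465 THz

= 4.465 × 10¹² Hz; 10¹² is tera.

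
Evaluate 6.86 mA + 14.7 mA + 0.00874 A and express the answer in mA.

30.3 mA

In mA:
  6.86 mA → 6.86
  14.7 mA → 14.7
  0.00874 A = 0.00874 × 10^3 mA = 8.74
Sum: 6.86 + 14.7 + 8.74 = 30.3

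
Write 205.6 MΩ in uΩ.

mega = 1e6, micro = 1e-6; factor is 1e12.
205.6 × 1e12 = 205600000000000

205600000000000 uΩ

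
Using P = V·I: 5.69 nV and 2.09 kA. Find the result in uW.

5.69e-9 × 2.09e3 = 11.8921e-6 W

11.8921 uW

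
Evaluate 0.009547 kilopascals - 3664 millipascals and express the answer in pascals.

5.883 pascals

In pascals:
  0.009547 kilopascals = 0.009547 × 10³ pascals = 9.547
  3664 millipascals = 3664 × 10⁻³ pascals = 3.664
Difference: 9.547 - 3.664 = 5.883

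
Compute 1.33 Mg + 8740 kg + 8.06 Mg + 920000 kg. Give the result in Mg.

938.13 Mg

In Mg:
  1.33 Mg → 1.33
  8740 kg = 8740 × 10⁻³ Mg = 8.74
  8.06 Mg → 8.06
  920000 kg = 920000 × 10⁻³ Mg = 920
Sum: 1.33 + 8.74 + 8.06 + 920 = 938.13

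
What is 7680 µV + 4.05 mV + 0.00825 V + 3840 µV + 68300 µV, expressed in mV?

In mV:
  7680 µV = 7680 × 10^-3 mV = 7.68
  4.05 mV → 4.05
  0.00825 V = 0.00825 × 10^3 mV = 8.25
  3840 µV = 3840 × 10^-3 mV = 3.84
  68300 µV = 68300 × 10^-3 mV = 68.3
Sum: 7.68 + 4.05 + 8.25 + 3.84 + 68.3 = 92.12

92.12 mV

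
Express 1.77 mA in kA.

0.00000177 kA

milli = 1e-3, kilo = 1e3; factor is 1e-6.
1.77 × 1e-6 = 0.00000177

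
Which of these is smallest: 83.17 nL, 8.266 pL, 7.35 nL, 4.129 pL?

83.17 nL = 0.00000008317 L
8.266 pL = 0.000000000008266 L
7.35 nL = 0.00000000735 L
4.129 pL = 0.000000000004129 L

4.129 pL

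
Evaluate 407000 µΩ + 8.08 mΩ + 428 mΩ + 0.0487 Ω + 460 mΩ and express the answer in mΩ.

In mΩ:
  407000 µΩ = 407000 × 10^-3 mΩ = 407
  8.08 mΩ → 8.08
  428 mΩ → 428
  0.0487 Ω = 0.0487 × 10^3 mΩ = 48.7
  460 mΩ → 460
Sum: 407 + 8.08 + 428 + 48.7 + 460 = 1351.78

1351.78 mΩ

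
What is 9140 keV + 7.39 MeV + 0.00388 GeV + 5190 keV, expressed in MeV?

In MeV:
  9140 keV = 9140e-3 MeV = 9.14
  7.39 MeV → 7.39
  0.00388 GeV = 0.00388e3 MeV = 3.88
  5190 keV = 5190e-3 MeV = 5.19
Sum: 9.14 + 7.39 + 3.88 + 5.19 = 25.6

25.6 MeV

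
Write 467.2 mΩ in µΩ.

467200 µΩ

milli = 10^-3, micro = 10^-6; factor is 10^3.
467.2 × 10^3 = 467200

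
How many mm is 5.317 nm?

0.000005317 mm

nano = 1e-9, milli = 1e-3; factor is 1e-6.
5.317 × 1e-6 = 0.000005317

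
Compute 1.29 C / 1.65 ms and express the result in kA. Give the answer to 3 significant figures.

0.782 kA

(1.29) / (1.65e-3) = 0.78182e3 A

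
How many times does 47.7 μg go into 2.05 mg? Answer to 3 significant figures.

43.0

(2.05 × 10⁻³) / (47.7 × 10⁻⁶) = 0.04298 × 10³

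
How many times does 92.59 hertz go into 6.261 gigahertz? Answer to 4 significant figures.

67620000

(6.261 × 10^9) / (92.59) = 0.067621 × 10^9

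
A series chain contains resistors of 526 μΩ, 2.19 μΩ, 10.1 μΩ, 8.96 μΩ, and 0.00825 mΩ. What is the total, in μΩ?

In μΩ:
  526 μΩ → 526
  2.19 μΩ → 2.19
  10.1 μΩ → 10.1
  8.96 μΩ → 8.96
  0.00825 mΩ = 0.00825e3 μΩ = 8.25
Sum: 526 + 2.19 + 10.1 + 8.96 + 8.25 = 555.5

555.5 μΩ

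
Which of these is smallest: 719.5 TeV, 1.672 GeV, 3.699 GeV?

1.672 GeV

719.5 TeV = 719500000000000 eV
1.672 GeV = 1672000000 eV
3.699 GeV = 3699000000 eV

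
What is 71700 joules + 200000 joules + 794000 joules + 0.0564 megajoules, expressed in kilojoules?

In kilojoules:
  71700 joules = 71700 × 10^-3 kilojoules = 71.7
  200000 joules = 200000 × 10^-3 kilojoules = 200
  794000 joules = 794000 × 10^-3 kilojoules = 794
  0.0564 megajoules = 0.0564 × 10^3 kilojoules = 56.4
Sum: 71.7 + 200 + 794 + 56.4 = 1122.1

1122.1 kilojoules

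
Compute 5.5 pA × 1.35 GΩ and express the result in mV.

7.425 mV

5.5 × 10⁻¹² × 1.35 × 10⁹ = 7.425 × 10⁻³ V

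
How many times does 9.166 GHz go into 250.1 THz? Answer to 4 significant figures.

(250.1 × 10¹²) / (9.166 × 10⁹) = 27.286 × 10³

27290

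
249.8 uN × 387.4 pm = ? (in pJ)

249.8 × 10⁻⁶ × 387.4 × 10⁻¹² = 96772.52 × 10⁻¹⁸ J

0.09677252 pJ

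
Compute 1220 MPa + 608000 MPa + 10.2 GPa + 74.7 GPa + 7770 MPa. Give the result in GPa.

In GPa:
  1220 MPa = 1220 × 10⁻³ GPa = 1.22
  608000 MPa = 608000 × 10⁻³ GPa = 608
  10.2 GPa → 10.2
  74.7 GPa → 74.7
  7770 MPa = 7770 × 10⁻³ GPa = 7.77
Sum: 1.22 + 608 + 10.2 + 74.7 + 7.77 = 701.89

701.89 GPa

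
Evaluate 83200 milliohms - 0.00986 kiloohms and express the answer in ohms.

In ohms:
  83200 milliohms = 83200 × 10⁻³ ohms = 83.2
  0.00986 kiloohms = 0.00986 × 10³ ohms = 9.86
Difference: 83.2 - 9.86 = 73.34

73.34 ohms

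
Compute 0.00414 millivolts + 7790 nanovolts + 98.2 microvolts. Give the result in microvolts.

In microvolts:
  0.00414 millivolts = 0.00414 × 10^3 microvolts = 4.14
  7790 nanovolts = 7790 × 10^-3 microvolts = 7.79
  98.2 microvolts → 98.2
Sum: 4.14 + 7.79 + 98.2 = 110.13

110.13 microvolts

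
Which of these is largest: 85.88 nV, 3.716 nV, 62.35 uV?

62.35 uV

85.88 nV = 0.00000008588 V
3.716 nV = 0.000000003716 V
62.35 uV = 0.00006235 V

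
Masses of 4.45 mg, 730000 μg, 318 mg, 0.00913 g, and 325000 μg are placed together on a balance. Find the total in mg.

In mg:
  4.45 mg → 4.45
  730000 μg = 730000e-3 mg = 730
  318 mg → 318
  0.00913 g = 0.00913e3 mg = 9.13
  325000 μg = 325000e-3 mg = 325
Sum: 4.45 + 730 + 318 + 9.13 + 325 = 1386.58

1386.58 mg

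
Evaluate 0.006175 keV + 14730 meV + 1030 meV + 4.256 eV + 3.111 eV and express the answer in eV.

29.302 eV

In eV:
  0.006175 keV = 0.006175 × 10^3 eV = 6.175
  14730 meV = 14730 × 10^-3 eV = 14.73
  1030 meV = 1030 × 10^-3 eV = 1.03
  4.256 eV → 4.256
  3.111 eV → 3.111
Sum: 6.175 + 14.73 + 1.03 + 4.256 + 3.111 = 29.302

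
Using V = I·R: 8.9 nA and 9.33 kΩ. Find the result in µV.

8.9 × 10^-9 × 9.33 × 10^3 = 83.037 × 10^-6 V

83.037 µV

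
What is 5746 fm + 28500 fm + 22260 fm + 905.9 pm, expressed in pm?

In pm:
  5746 fm = 5746 × 10^-3 pm = 5.746
  28500 fm = 28500 × 10^-3 pm = 28.5
  22260 fm = 22260 × 10^-3 pm = 22.26
  905.9 pm → 905.9
Sum: 5.746 + 28.5 + 22.26 + 905.9 = 962.406

962.406 pm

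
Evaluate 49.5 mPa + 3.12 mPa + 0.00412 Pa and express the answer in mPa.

56.74 mPa

In mPa:
  49.5 mPa → 49.5
  3.12 mPa → 3.12
  0.00412 Pa = 0.00412 × 10^3 mPa = 4.12
Sum: 49.5 + 3.12 + 4.12 = 56.74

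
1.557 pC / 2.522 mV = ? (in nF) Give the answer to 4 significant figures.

0.6174 nF

(1.557 × 10^-12) / (2.522 × 10^-3) = 0.617367 × 10^-9 F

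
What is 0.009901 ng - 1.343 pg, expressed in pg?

8.558 pg

In pg:
  0.009901 ng = 0.009901 × 10^3 pg = 9.901
  1.343 pg → 1.343
Difference: 9.901 - 1.343 = 8.558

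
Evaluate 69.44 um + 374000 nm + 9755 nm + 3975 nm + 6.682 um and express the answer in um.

463.852 um

In um:
  69.44 um → 69.44
  374000 nm = 374000 × 10^-3 um = 374
  9755 nm = 9755 × 10^-3 um = 9.755
  3975 nm = 3975 × 10^-3 um = 3.975
  6.682 um → 6.682
Sum: 69.44 + 374 + 9.755 + 3.975 + 6.682 = 463.852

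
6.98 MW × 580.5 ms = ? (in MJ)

4.05189 MJ

6.98 × 10⁶ × 580.5 × 10⁻³ = 4051.89 × 10³ J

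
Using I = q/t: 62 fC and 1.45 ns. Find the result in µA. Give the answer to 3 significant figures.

42.8 µA

(62 × 10⁻¹⁵) / (1.45 × 10⁻⁹) = 42.759 × 10⁻⁶ A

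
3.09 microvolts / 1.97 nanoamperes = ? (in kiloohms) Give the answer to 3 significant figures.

(3.09 × 10^-6) / (1.97 × 10^-9) = 1.5685 × 10^3 Ω

1.57 kiloohms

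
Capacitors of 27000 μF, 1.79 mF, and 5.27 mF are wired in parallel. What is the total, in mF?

In mF:
  27000 μF = 27000 × 10^-3 mF = 27
  1.79 mF → 1.79
  5.27 mF → 5.27
Sum: 27 + 1.79 + 5.27 = 34.06

34.06 mF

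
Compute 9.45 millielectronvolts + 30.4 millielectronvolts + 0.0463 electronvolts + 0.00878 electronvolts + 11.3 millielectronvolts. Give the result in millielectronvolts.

106.23 millielectronvolts

In millielectronvolts:
  9.45 millielectronvolts → 9.45
  30.4 millielectronvolts → 30.4
  0.0463 electronvolts = 0.0463 × 10³ millielectronvolts = 46.3
  0.00878 electronvolts = 0.00878 × 10³ millielectronvolts = 8.78
  11.3 millielectronvolts → 11.3
Sum: 9.45 + 30.4 + 46.3 + 8.78 + 11.3 = 106.23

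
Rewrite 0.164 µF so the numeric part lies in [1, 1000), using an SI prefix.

= 164e-9 F; 1e-9 is nano.

164 nF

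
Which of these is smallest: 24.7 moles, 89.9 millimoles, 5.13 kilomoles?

89.9 millimoles

24.7 moles = 24.7 moles
89.9 millimoles = 0.0899 moles
5.13 kilomoles = 5130 moles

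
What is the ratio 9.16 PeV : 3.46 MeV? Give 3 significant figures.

2650000000

(9.16 × 10¹⁵) / (3.46 × 10⁶) = 2.647 × 10⁹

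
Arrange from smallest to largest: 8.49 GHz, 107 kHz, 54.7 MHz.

8.49 GHz = 8490000000 Hz
107 kHz = 107000 Hz
54.7 MHz = 54700000 Hz

107 kHz < 54.7 MHz < 8.49 GHz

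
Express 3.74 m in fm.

3740000000000000 fm

(no prefix) = 10^0, femto = 10^-15; factor is 10^15.
3.74 × 10^15 = 3740000000000000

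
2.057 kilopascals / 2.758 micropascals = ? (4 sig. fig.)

(2.057e3) / (2.758e-6) = 0.74583e9

745800000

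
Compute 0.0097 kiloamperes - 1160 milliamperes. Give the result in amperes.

8.54 amperes

In amperes:
  0.0097 kiloamperes = 0.0097 × 10³ amperes = 9.7
  1160 milliamperes = 1160 × 10⁻³ amperes = 1.16
Difference: 9.7 - 1.16 = 8.54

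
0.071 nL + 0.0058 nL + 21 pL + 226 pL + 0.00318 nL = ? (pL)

In pL:
  0.071 nL = 0.071 × 10^3 pL = 71
  0.0058 nL = 0.0058 × 10^3 pL = 5.8
  21 pL → 21
  226 pL → 226
  0.00318 nL = 0.00318 × 10^3 pL = 3.18
Sum: 71 + 5.8 + 21 + 226 + 3.18 = 326.98

326.98 pL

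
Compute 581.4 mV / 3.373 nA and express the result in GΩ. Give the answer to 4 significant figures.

(581.4e-3) / (3.373e-9) = 172.369e6 Ω

0.1724 GΩ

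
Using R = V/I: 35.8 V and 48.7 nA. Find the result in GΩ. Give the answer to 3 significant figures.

0.735 GΩ

(35.8) / (48.7 × 10^-9) = 0.73511 × 10^9 Ω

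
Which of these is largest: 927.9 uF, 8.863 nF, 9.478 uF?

927.9 uF = 0.0009279 F
8.863 nF = 0.000000008863 F
9.478 uF = 0.000009478 F

927.9 uF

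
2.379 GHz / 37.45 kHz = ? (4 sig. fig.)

63520

(2.379 × 10^9) / (37.45 × 10^3) = 0.063525 × 10^6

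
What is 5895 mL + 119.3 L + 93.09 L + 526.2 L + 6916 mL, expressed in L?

In L:
  5895 mL = 5895 × 10⁻³ L = 5.895
  119.3 L → 119.3
  93.09 L → 93.09
  526.2 L → 526.2
  6916 mL = 6916 × 10⁻³ L = 6.916
Sum: 5.895 + 119.3 + 93.09 + 526.2 + 6.916 = 751.401

751.401 L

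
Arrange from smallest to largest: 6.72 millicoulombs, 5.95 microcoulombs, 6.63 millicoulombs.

6.72 millicoulombs = 0.00672 coulombs
5.95 microcoulombs = 0.00000595 coulombs
6.63 millicoulombs = 0.00663 coulombs

5.95 microcoulombs < 6.63 millicoulombs < 6.72 millicoulombs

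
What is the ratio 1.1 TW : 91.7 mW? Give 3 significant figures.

(1.1 × 10^12) / (91.7 × 10^-3) = 0.012 × 10^15

12000000000000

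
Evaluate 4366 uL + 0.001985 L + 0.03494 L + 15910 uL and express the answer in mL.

57.201 mL

In mL:
  4366 uL = 4366 × 10^-3 mL = 4.366
  0.001985 L = 0.001985 × 10^3 mL = 1.985
  0.03494 L = 0.03494 × 10^3 mL = 34.94
  15910 uL = 15910 × 10^-3 mL = 15.91
Sum: 4.366 + 1.985 + 34.94 + 15.91 = 57.201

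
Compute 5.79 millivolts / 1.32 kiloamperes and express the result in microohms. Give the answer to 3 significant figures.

4.39 microohms

(5.79 × 10^-3) / (1.32 × 10^3) = 4.3864 × 10^-6 Ω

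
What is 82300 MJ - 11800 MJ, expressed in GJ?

In GJ:
  82300 MJ = 82300e-3 GJ = 82.3
  11800 MJ = 11800e-3 GJ = 11.8
Difference: 82.3 - 11.8 = 70.5

70.5 GJ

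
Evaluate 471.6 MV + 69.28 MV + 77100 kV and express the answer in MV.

In MV:
  471.6 MV → 471.6
  69.28 MV → 69.28
  77100 kV = 77100e-3 MV = 77.1
Sum: 471.6 + 69.28 + 77.1 = 617.98

617.98 MV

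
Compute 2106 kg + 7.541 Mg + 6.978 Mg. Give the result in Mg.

In Mg:
  2106 kg = 2106 × 10⁻³ Mg = 2.106
  7.541 Mg → 7.541
  6.978 Mg → 6.978
Sum: 2.106 + 7.541 + 6.978 = 16.625

16.625 Mg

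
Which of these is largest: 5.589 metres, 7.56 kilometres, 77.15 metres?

5.589 metres = 5.589 metres
7.56 kilometres = 7560 metres
77.15 metres = 77.15 metres

7.56 kilometres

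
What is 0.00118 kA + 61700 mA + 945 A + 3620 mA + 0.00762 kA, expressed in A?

In A:
  0.00118 kA = 0.00118 × 10^3 A = 1.18
  61700 mA = 61700 × 10^-3 A = 61.7
  945 A → 945
  3620 mA = 3620 × 10^-3 A = 3.62
  0.00762 kA = 0.00762 × 10^3 A = 7.62
Sum: 1.18 + 61.7 + 945 + 3.62 + 7.62 = 1019.12

1019.12 A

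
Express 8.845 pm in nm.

0.008845 nm

pico = 1e-12, nano = 1e-9; factor is 1e-3.
8.845 × 1e-3 = 0.008845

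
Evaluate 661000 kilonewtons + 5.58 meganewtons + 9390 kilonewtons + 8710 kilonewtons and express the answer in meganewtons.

684.68 meganewtons

In meganewtons:
  661000 kilonewtons = 661000 × 10^-3 meganewtons = 661
  5.58 meganewtons → 5.58
  9390 kilonewtons = 9390 × 10^-3 meganewtons = 9.39
  8710 kilonewtons = 8710 × 10^-3 meganewtons = 8.71
Sum: 661 + 5.58 + 9.39 + 8.71 = 684.68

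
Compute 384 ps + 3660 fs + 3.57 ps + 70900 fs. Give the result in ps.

In ps:
  384 ps → 384
  3660 fs = 3660 × 10⁻³ ps = 3.66
  3.57 ps → 3.57
  70900 fs = 70900 × 10⁻³ ps = 70.9
Sum: 384 + 3.66 + 3.57 + 70.9 = 462.13

462.13 ps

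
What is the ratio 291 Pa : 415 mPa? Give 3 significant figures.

701

(291) / (415 × 10⁻³) = 0.7012 × 10³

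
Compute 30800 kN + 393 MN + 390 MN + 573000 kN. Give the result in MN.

In MN:
  30800 kN = 30800 × 10^-3 MN = 30.8
  393 MN → 393
  390 MN → 390
  573000 kN = 573000 × 10^-3 MN = 573
Sum: 30.8 + 393 + 390 + 573 = 1386.8

1386.8 MN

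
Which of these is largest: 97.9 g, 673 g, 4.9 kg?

4.9 kg

97.9 g = 97.9 g
673 g = 673 g
4.9 kg = 4900 g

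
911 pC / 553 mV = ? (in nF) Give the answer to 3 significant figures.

1.65 nF

(911e-12) / (553e-3) = 1.6474e-9 F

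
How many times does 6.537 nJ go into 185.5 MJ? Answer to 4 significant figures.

(185.5 × 10⁶) / (6.537 × 10⁻⁹) = 28.377 × 10¹⁵

28380000000000000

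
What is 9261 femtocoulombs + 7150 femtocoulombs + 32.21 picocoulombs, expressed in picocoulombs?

48.621 picocoulombs

In picocoulombs:
  9261 femtocoulombs = 9261 × 10⁻³ picocoulombs = 9.261
  7150 femtocoulombs = 7150 × 10⁻³ picocoulombs = 7.15
  32.21 picocoulombs → 32.21
Sum: 9.261 + 7.15 + 32.21 = 48.621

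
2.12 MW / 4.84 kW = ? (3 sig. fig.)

438

(2.12 × 10⁶) / (4.84 × 10³) = 0.438 × 10³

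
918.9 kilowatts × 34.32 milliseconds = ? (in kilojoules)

918.9 × 10^3 × 34.32 × 10^-3 = 31536.648 J

31.536648 kilojoules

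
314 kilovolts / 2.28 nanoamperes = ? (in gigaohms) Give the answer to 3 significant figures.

(314 × 10³) / (2.28 × 10⁻⁹) = 137.72 × 10¹² Ω

138000 gigaohms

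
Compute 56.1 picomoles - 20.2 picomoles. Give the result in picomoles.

In picomoles:
  56.1 picomoles → 56.1
  20.2 picomoles → 20.2
Difference: 56.1 - 20.2 = 35.9

35.9 picomoles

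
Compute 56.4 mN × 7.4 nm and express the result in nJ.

56.4e-3 × 7.4e-9 = 417.36e-12 J

0.41736 nJ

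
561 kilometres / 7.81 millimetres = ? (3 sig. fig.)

71800000

(561e3) / (7.81e-3) = 71.83e6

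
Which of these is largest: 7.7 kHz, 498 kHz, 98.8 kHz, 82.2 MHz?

7.7 kHz = 7700 Hz
498 kHz = 498000 Hz
98.8 kHz = 98800 Hz
82.2 MHz = 82200000 Hz

82.2 MHz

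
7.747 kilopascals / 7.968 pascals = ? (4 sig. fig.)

972.3

(7.747e3) / (7.968) = 0.97226e3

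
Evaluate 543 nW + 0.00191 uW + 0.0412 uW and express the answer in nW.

586.11 nW

In nW:
  543 nW → 543
  0.00191 uW = 0.00191 × 10³ nW = 1.91
  0.0412 uW = 0.0412 × 10³ nW = 41.2
Sum: 543 + 1.91 + 41.2 = 586.11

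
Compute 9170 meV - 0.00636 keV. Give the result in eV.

2.81 eV

In eV:
  9170 meV = 9170 × 10^-3 eV = 9.17
  0.00636 keV = 0.00636 × 10^3 eV = 6.36
Difference: 9.17 - 6.36 = 2.81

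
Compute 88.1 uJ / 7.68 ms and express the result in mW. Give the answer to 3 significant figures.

(88.1 × 10⁻⁶) / (7.68 × 10⁻³) = 11.471 × 10⁻³ W

11.5 mW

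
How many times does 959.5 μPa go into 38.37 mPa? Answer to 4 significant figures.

39.99

(38.37 × 10⁻³) / (959.5 × 10⁻⁶) = 0.03999 × 10³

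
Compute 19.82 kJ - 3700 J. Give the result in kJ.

16.12 kJ

In kJ:
  19.82 kJ → 19.82
  3700 J = 3700 × 10^-3 kJ = 3.7
Difference: 19.82 - 3.7 = 16.12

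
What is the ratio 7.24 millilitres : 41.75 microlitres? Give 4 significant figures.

173.4

(7.24 × 10^-3) / (41.75 × 10^-6) = 0.17341 × 10^3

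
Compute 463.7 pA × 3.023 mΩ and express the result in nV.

0.0014017651 nV

463.7e-12 × 3.023e-3 = 1401.7651e-15 V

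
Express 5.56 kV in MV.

kilo = 10^3, mega = 10^6; factor is 10^-3.
5.56 × 10^-3 = 0.00556

0.00556 MV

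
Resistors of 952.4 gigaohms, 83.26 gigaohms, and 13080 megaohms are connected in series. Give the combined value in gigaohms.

1048.74 gigaohms

In gigaohms:
  952.4 gigaohms → 952.4
  83.26 gigaohms → 83.26
  13080 megaohms = 13080 × 10⁻³ gigaohms = 13.08
Sum: 952.4 + 83.26 + 13.08 = 1048.74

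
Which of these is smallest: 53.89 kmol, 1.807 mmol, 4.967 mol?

1.807 mmol

53.89 kmol = 53890 mol
1.807 mmol = 0.001807 mol
4.967 mol = 4.967 mol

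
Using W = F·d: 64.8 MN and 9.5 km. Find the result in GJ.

64.8 × 10⁶ × 9.5 × 10³ = 615.6 × 10⁹ J

615.6 GJ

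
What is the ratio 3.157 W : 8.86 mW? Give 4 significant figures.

356.3

(3.157) / (8.86e-3) = 0.35632e3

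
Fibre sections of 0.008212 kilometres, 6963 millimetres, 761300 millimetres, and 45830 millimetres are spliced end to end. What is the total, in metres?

In metres:
  0.008212 kilometres = 0.008212 × 10^3 metres = 8.212
  6963 millimetres = 6963 × 10^-3 metres = 6.963
  761300 millimetres = 761300 × 10^-3 metres = 761.3
  45830 millimetres = 45830 × 10^-3 metres = 45.83
Sum: 8.212 + 6.963 + 761.3 + 45.83 = 822.305

822.305 metres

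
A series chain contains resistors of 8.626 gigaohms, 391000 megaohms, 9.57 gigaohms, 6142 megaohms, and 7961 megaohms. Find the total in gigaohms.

In gigaohms:
  8.626 gigaohms → 8.626
  391000 megaohms = 391000 × 10⁻³ gigaohms = 391
  9.57 gigaohms → 9.57
  6142 megaohms = 6142 × 10⁻³ gigaohms = 6.142
  7961 megaohms = 7961 × 10⁻³ gigaohms = 7.961
Sum: 8.626 + 391 + 9.57 + 6.142 + 7.961 = 423.299

423.299 gigaohms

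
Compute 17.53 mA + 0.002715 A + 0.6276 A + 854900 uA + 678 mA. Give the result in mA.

2180.745 mA

In mA:
  17.53 mA → 17.53
  0.002715 A = 0.002715 × 10³ mA = 2.715
  0.6276 A = 0.6276 × 10³ mA = 627.6
  854900 uA = 854900 × 10⁻³ mA = 854.9
  678 mA → 678
Sum: 17.53 + 2.715 + 627.6 + 854.9 + 678 = 2180.745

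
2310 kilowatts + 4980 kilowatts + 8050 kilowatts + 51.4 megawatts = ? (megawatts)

66.74 megawatts

In megawatts:
  2310 kilowatts = 2310 × 10^-3 megawatts = 2.31
  4980 kilowatts = 4980 × 10^-3 megawatts = 4.98
  8050 kilowatts = 8050 × 10^-3 megawatts = 8.05
  51.4 megawatts → 51.4
Sum: 2.31 + 4.98 + 8.05 + 51.4 = 66.74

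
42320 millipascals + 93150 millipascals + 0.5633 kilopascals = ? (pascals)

In pascals:
  42320 millipascals = 42320e-3 pascals = 42.32
  93150 millipascals = 93150e-3 pascals = 93.15
  0.5633 kilopascals = 0.5633e3 pascals = 563.3
Sum: 42.32 + 93.15 + 563.3 = 698.77

698.77 pascals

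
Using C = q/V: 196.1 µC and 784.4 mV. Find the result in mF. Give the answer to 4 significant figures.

0.2500 mF

(196.1 × 10⁻⁶) / (784.4 × 10⁻³) = 0.25 × 10⁻³ F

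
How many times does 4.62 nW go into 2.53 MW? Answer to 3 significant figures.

548000000000000

(2.53e6) / (4.62e-9) = 0.5476e15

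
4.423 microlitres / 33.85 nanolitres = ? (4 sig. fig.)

(4.423 × 10⁻⁶) / (33.85 × 10⁻⁹) = 0.13066 × 10³

130.7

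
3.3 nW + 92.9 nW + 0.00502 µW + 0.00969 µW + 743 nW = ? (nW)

In nW:
  3.3 nW → 3.3
  92.9 nW → 92.9
  0.00502 µW = 0.00502 × 10^3 nW = 5.02
  0.00969 µW = 0.00969 × 10^3 nW = 9.69
  743 nW → 743
Sum: 3.3 + 92.9 + 5.02 + 9.69 + 743 = 853.91

853.91 nW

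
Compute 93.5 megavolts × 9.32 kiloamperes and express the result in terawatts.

0.87142 terawatts

93.5 × 10⁶ × 9.32 × 10³ = 871.42 × 10⁹ W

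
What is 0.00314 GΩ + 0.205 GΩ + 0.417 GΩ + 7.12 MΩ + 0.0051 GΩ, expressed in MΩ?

637.36 MΩ

In MΩ:
  0.00314 GΩ = 0.00314 × 10^3 MΩ = 3.14
  0.205 GΩ = 0.205 × 10^3 MΩ = 205
  0.417 GΩ = 0.417 × 10^3 MΩ = 417
  7.12 MΩ → 7.12
  0.0051 GΩ = 0.0051 × 10^3 MΩ = 5.1
Sum: 3.14 + 205 + 417 + 7.12 + 5.1 = 637.36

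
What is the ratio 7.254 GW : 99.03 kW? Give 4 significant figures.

73250

(7.254 × 10^9) / (99.03 × 10^3) = 0.073251 × 10^6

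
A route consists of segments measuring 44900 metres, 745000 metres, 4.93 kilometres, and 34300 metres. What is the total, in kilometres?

829.13 kilometres

In kilometres:
  44900 metres = 44900 × 10⁻³ kilometres = 44.9
  745000 metres = 745000 × 10⁻³ kilometres = 745
  4.93 kilometres → 4.93
  34300 metres = 34300 × 10⁻³ kilometres = 34.3
Sum: 44.9 + 745 + 4.93 + 34.3 = 829.13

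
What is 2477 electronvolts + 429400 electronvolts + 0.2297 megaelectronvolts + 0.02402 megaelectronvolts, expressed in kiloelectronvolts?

685.597 kiloelectronvolts

In kiloelectronvolts:
  2477 electronvolts = 2477 × 10^-3 kiloelectronvolts = 2.477
  429400 electronvolts = 429400 × 10^-3 kiloelectronvolts = 429.4
  0.2297 megaelectronvolts = 0.2297 × 10^3 kiloelectronvolts = 229.7
  0.02402 megaelectronvolts = 0.02402 × 10^3 kiloelectronvolts = 24.02
Sum: 2.477 + 429.4 + 229.7 + 24.02 = 685.597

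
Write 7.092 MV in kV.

mega = 10⁶, kilo = 10³; factor is 10³.
7.092 × 10³ = 7092

7092 kV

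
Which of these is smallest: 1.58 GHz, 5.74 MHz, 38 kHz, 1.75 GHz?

38 kHz

1.58 GHz = 1580000000 Hz
5.74 MHz = 5740000 Hz
38 kHz = 38000 Hz
1.75 GHz = 1750000000 Hz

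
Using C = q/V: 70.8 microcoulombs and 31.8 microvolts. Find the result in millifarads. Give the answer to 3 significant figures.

(70.8 × 10⁻⁶) / (31.8 × 10⁻⁶) = 2.2264 F

2230 millifarads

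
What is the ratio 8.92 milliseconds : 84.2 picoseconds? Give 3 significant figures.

106000000

(8.92e-3) / (84.2e-12) = 0.1059e9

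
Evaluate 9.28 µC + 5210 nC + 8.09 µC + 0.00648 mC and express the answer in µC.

29.06 µC

In µC:
  9.28 µC → 9.28
  5210 nC = 5210 × 10^-3 µC = 5.21
  8.09 µC → 8.09
  0.00648 mC = 0.00648 × 10^3 µC = 6.48
Sum: 9.28 + 5.21 + 8.09 + 6.48 = 29.06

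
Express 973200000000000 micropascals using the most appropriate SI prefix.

= 973.2 × 10⁶ pascals; 10⁶ is mega.

973.2 megapascals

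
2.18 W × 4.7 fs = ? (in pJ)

0.010246 pJ

2.18 × 4.7e-15 = 10.246e-15 J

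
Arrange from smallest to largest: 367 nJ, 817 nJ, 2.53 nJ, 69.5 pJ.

69.5 pJ < 2.53 nJ < 367 nJ < 817 nJ

367 nJ = 0.000000367 J
817 nJ = 0.000000817 J
2.53 nJ = 0.00000000253 J
69.5 pJ = 0.0000000000695 J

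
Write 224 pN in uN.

0.000224 uN

pico = 10^-12, micro = 10^-6; factor is 10^-6.
224 × 10^-6 = 0.000224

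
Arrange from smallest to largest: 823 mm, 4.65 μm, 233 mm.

4.65 μm < 233 mm < 823 mm

823 mm = 0.823 m
4.65 μm = 0.00000465 m
233 mm = 0.233 m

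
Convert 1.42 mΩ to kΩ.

milli = 10⁻³, kilo = 10³; factor is 10⁻⁶.
1.42 × 10⁻⁶ = 0.00000142

0.00000142 kΩ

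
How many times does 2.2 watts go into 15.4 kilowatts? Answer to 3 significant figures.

(15.4e3) / (2.2) = 7e3

7000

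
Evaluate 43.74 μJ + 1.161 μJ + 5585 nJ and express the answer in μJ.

In μJ:
  43.74 μJ → 43.74
  1.161 μJ → 1.161
  5585 nJ = 5585 × 10⁻³ μJ = 5.585
Sum: 43.74 + 1.161 + 5.585 = 50.486

50.486 μJ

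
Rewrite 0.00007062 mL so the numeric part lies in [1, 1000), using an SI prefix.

= 70.62 × 10^-9 L; 10^-9 is nano.

70.62 nL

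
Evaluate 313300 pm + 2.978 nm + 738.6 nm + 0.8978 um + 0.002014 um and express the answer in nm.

In nm:
  313300 pm = 313300 × 10⁻³ nm = 313.3
  2.978 nm → 2.978
  738.6 nm → 738.6
  0.8978 um = 0.8978 × 10³ nm = 897.8
  0.002014 um = 0.002014 × 10³ nm = 2.014
Sum: 313.3 + 2.978 + 738.6 + 897.8 + 2.014 = 1954.692

1954.692 nm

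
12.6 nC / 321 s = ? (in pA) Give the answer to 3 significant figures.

(12.6 × 10⁻⁹) / (321) = 0.039252 × 10⁻⁹ A

39.3 pA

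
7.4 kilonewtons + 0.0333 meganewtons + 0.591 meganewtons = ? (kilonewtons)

631.7 kilonewtons

In kilonewtons:
  7.4 kilonewtons → 7.4
  0.0333 meganewtons = 0.0333 × 10³ kilonewtons = 33.3
  0.591 meganewtons = 0.591 × 10³ kilonewtons = 591
Sum: 7.4 + 33.3 + 591 = 631.7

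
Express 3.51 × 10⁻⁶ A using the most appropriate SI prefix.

= 3.51 × 10⁻⁶ A; 10⁻⁶ is micro.

3.51 µA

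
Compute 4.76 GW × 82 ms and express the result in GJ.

0.39032 GJ

4.76 × 10⁹ × 82 × 10⁻³ = 390.32 × 10⁶ J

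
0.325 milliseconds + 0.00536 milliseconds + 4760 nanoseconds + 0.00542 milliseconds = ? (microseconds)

340.54 microseconds

In microseconds:
  0.325 milliseconds = 0.325 × 10³ microseconds = 325
  0.00536 milliseconds = 0.00536 × 10³ microseconds = 5.36
  4760 nanoseconds = 4760 × 10⁻³ microseconds = 4.76
  0.00542 milliseconds = 0.00542 × 10³ microseconds = 5.42
Sum: 325 + 5.36 + 4.76 + 5.42 = 340.54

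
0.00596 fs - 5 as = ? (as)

0.96 as

In as:
  0.00596 fs = 0.00596 × 10³ as = 5.96
  5 as → 5
Difference: 5.96 - 5 = 0.96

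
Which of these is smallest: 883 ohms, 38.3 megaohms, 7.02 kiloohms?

883 ohms

883 ohms = 883 ohms
38.3 megaohms = 38300000 ohms
7.02 kiloohms = 7020 ohms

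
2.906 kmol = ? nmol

2906000000000 nmol

kilo = 1e3, nano = 1e-9; factor is 1e12.
2.906 × 1e12 = 2906000000000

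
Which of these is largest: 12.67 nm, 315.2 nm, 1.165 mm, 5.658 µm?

12.67 nm = 0.00000001267 m
315.2 nm = 0.0000003152 m
1.165 mm = 0.001165 m
5.658 µm = 0.000005658 m

1.165 mm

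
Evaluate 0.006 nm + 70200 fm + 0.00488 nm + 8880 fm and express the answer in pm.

In pm:
  0.006 nm = 0.006 × 10³ pm = 6
  70200 fm = 70200 × 10⁻³ pm = 70.2
  0.00488 nm = 0.00488 × 10³ pm = 4.88
  8880 fm = 8880 × 10⁻³ pm = 8.88
Sum: 6 + 70.2 + 4.88 + 8.88 = 89.96

89.96 pm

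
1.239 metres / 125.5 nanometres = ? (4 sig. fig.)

9873000

(1.239) / (125.5e-9) = 0.0098725e9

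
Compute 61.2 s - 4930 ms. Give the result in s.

In s:
  61.2 s → 61.2
  4930 ms = 4930 × 10^-3 s = 4.93
Difference: 61.2 - 4.93 = 56.27

56.27 s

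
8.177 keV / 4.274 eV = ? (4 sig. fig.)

1913

(8.177 × 10³) / (4.274) = 1.9132 × 10³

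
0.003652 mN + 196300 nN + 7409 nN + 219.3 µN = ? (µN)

In µN:
  0.003652 mN = 0.003652e3 µN = 3.652
  196300 nN = 196300e-3 µN = 196.3
  7409 nN = 7409e-3 µN = 7.409
  219.3 µN → 219.3
Sum: 3.652 + 196.3 + 7.409 + 219.3 = 426.661

426.661 µN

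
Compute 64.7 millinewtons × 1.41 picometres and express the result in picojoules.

64.7 × 10⁻³ × 1.41 × 10⁻¹² = 91.227 × 10⁻¹⁵ J

0.091227 picojoules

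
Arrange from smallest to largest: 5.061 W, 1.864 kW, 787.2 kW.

5.061 W = 5.061 W
1.864 kW = 1864 W
787.2 kW = 787200 W

5.061 W < 1.864 kW < 787.2 kW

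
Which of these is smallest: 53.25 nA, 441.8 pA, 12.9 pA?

53.25 nA = 0.00000005325 A
441.8 pA = 0.0000000004418 A
12.9 pA = 0.0000000000129 A

12.9 pA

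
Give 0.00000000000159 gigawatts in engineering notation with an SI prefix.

1.59 milliwatts

= 1.59 × 10⁻³ watts; 10⁻³ is milli.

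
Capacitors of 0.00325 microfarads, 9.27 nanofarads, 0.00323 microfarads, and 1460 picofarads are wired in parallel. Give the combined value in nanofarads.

In nanofarads:
  0.00325 microfarads = 0.00325 × 10³ nanofarads = 3.25
  9.27 nanofarads → 9.27
  0.00323 microfarads = 0.00323 × 10³ nanofarads = 3.23
  1460 picofarads = 1460 × 10⁻³ nanofarads = 1.46
Sum: 3.25 + 9.27 + 3.23 + 1.46 = 17.21

17.21 nanofarads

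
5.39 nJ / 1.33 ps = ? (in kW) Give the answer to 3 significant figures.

4.05 kW

(5.39e-9) / (1.33e-12) = 4.0526e3 W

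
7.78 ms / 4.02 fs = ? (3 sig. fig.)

(7.78 × 10^-3) / (4.02 × 10^-15) = 1.935 × 10^12

1940000000000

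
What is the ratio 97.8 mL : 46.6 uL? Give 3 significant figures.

(97.8e-3) / (46.6e-6) = 2.099e3

2100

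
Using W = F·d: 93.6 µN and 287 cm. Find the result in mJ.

93.6 × 10^-6 × 287 × 10^-2 = 26863.2 × 10^-8 J

0.268632 mJ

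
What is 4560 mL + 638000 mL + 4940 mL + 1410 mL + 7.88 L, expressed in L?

In L:
  4560 mL = 4560 × 10^-3 L = 4.56
  638000 mL = 638000 × 10^-3 L = 638
  4940 mL = 4940 × 10^-3 L = 4.94
  1410 mL = 1410 × 10^-3 L = 1.41
  7.88 L → 7.88
Sum: 4.56 + 638 + 4.94 + 1.41 + 7.88 = 656.79

656.79 L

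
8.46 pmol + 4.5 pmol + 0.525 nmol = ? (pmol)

In pmol:
  8.46 pmol → 8.46
  4.5 pmol → 4.5
  0.525 nmol = 0.525 × 10^3 pmol = 525
Sum: 8.46 + 4.5 + 525 = 537.96

537.96 pmol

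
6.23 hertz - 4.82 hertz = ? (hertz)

In hertz:
  6.23 hertz → 6.23
  4.82 hertz → 4.82
Difference: 6.23 - 4.82 = 1.41

1.41 hertz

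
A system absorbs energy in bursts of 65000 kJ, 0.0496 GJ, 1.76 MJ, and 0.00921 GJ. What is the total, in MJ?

In MJ:
  65000 kJ = 65000e-3 MJ = 65
  0.0496 GJ = 0.0496e3 MJ = 49.6
  1.76 MJ → 1.76
  0.00921 GJ = 0.00921e3 MJ = 9.21
Sum: 65 + 49.6 + 1.76 + 9.21 = 125.57

125.57 MJ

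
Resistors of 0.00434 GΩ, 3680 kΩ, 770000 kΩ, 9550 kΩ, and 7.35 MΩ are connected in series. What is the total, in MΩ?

794.92 MΩ

In MΩ:
  0.00434 GΩ = 0.00434 × 10^3 MΩ = 4.34
  3680 kΩ = 3680 × 10^-3 MΩ = 3.68
  770000 kΩ = 770000 × 10^-3 MΩ = 770
  9550 kΩ = 9550 × 10^-3 MΩ = 9.55
  7.35 MΩ → 7.35
Sum: 4.34 + 3.68 + 770 + 9.55 + 7.35 = 794.92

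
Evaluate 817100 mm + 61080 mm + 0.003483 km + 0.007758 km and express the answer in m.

In m:
  817100 mm = 817100 × 10⁻³ m = 817.1
  61080 mm = 61080 × 10⁻³ m = 61.08
  0.003483 km = 0.003483 × 10³ m = 3.483
  0.007758 km = 0.007758 × 10³ m = 7.758
Sum: 817.1 + 61.08 + 3.483 + 7.758 = 889.421

889.421 m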